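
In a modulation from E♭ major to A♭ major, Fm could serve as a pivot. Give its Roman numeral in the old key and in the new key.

ii in E♭ major; vi in A♭ major

The scale of E♭ major is E♭ F G A♭ B♭ C D; F is degree 2, and the triad built there (F-A♭-C) is minor, so it is ii.
The scale of A♭ major is A♭ B♭ C D♭ E♭ F G; F is degree 6, and the triad built there (F-A♭-C) is minor, so it is vi.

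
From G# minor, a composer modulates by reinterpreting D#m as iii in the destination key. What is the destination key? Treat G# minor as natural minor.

The numeral iii denotes a minor triad on scale degree 3. With D# on degree 3, the tonic of the new key is B.
Degree 3 carries a minor triad in major keys, so the destination is B major.
Check: the diatonic triads of B major are B (I), C#m (ii), D#m (iii), E (IV), F# (V), G#m (vi), A#dim (vii°) — D#m is indeed iii.

B major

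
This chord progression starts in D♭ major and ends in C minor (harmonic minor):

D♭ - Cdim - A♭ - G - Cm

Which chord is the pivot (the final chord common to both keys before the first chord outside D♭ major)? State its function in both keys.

A♭ — V in D♭ major, VI in C minor

Chords diatonic to D♭ major: D♭, E♭m, Fm, G♭, A♭, B♭m, Cdim.
Reading the progression, the first chord not in that set is G, so the modulation leaves D♭ major there.
The chord immediately before G is A♭, which is diatonic to both keys: V in D♭ major and VI in C minor.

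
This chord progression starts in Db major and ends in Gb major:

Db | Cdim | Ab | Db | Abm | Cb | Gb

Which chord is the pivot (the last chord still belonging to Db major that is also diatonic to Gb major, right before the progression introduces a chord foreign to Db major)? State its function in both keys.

Chords diatonic to Db major: Db, Ebm, Fm, Gb, Ab, Bbm, Cdim.
Reading the progression, the first chord not in that set is Abm, so the modulation leaves Db major there.
The chord immediately before Abm is Db, which is diatonic to both keys: I in Db major and V in Gb major.

Db — I in Db major, V in Gb major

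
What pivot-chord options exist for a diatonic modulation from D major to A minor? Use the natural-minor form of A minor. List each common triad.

Em, G

Triads in D major: D (I), Em (ii), F♯m (iii), G (IV), A (V), Bm (vi), C♯dim (vii°).
Triads in A minor (natural minor): Am (i), Bdim (ii°), C (III), Dm (iv), Em (v), F (VI), G (VII).
Shared triads with their functions: Em (ii in D major, v in A minor); G (IV in D major, VII in A minor).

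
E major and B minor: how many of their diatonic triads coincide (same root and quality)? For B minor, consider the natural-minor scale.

Diatonic triads of E major: E major (I), F♯ minor (ii), G♯ minor (iii), A major (IV), B major (V), C♯ minor (vi), D♯ diminished (vii°).
Diatonic triads of B minor (natural minor): B minor (i), C♯ diminished (ii°), D major (III), E minor (iv), F♯ minor (v), G major (VI), A major (VII).
Matching root and quality in both lists: F♯ minor, A major.
That gives 2 common triads.

2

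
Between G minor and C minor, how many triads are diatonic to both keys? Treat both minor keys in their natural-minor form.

Diatonic triads of G minor (natural minor): Gm (i), Adim (ii°), Bb (III), Cm (iv), Dm (v), Eb (VI), F (VII).
Diatonic triads of C minor (natural minor): Cm (i), Ddim (ii°), Eb (III), Fm (iv), Gm (v), Ab (VI), Bb (VII).
Matching root and quality in both lists: Gm, Bb, Cm, Eb.
That gives 4 common triads.

4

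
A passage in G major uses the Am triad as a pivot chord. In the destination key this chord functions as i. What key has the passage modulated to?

The numeral i denotes a minor triad on scale degree 1. With A on degree 1, the tonic of the new key is A.
Degree 1 carries a minor triad in minor keys, so the destination is A minor.
Check: the diatonic triads of A minor (natural minor) are Am (i), Bdim (ii°), C (III), Dm (iv), Em (v), F (VI), G (VII) — Am is indeed i.

A minor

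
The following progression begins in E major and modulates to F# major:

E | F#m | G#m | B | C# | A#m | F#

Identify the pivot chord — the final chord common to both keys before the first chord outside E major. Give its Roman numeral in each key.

Chords diatonic to E major: E, F#m, G#m, A, B, C#m, D#dim.
Reading the progression, the first chord not in that set is C#, so the modulation leaves E major there.
The chord immediately before C# is B, which is diatonic to both keys: V in E major and IV in F# major.

B — V in E major, IV in F# major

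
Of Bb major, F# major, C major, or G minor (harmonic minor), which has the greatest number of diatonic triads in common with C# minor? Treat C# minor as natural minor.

F# major

Triads of C# minor (natural minor): C# minor (i), D# diminished (ii°), E major (III), F# minor (iv), G# minor (v), A major (VI), B major (VII).
Bb major shares 0: none.
F# major shares 2: G#m, B.
C major shares 0: none.
G minor (harmonic minor) shares 0: none.
The most common triads (2) are shared with F# major.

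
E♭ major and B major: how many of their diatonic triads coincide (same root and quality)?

0

Diatonic triads of E♭ major: E♭ (I), Fm (ii), Gm (iii), A♭ (IV), B♭ (V), Cm (vi), Ddim (vii°).
Diatonic triads of B major: B (I), C♯m (ii), D♯m (iii), E (IV), F♯ (V), G♯m (vi), A♯dim (vii°).
No triad has the same root and quality in both keys.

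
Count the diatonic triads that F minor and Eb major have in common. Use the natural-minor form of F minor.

Diatonic triads of F minor (natural minor): Fm (i), Gdim (ii°), Ab (III), Bbm (iv), Cm (v), Db (VI), Eb (VII).
Diatonic triads of Eb major: Eb (I), Fm (ii), Gm (iii), Ab (IV), Bb (V), Cm (vi), Ddim (vii°).
Matching root and quality in both lists: Fm, Ab, Cm, Eb.
That gives 4 common triads.

4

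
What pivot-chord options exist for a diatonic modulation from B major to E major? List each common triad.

B, C#m, E, G#m

Triads in B major: B (I), C#m (ii), D#m (iii), E (IV), F# (V), G#m (vi), A#dim (vii°).
Triads in E major: E (I), F#m (ii), G#m (iii), A (IV), B (V), C#m (vi), D#dim (vii°).
Shared triads with their functions: B (I in B major, V in E major); C#m (ii in B major, vi in E major); E (IV in B major, I in E major); G#m (vi in B major, iii in E major).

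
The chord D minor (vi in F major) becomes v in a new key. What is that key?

G minor

The numeral v denotes a minor triad on scale degree 5. With D on degree 5, the tonic of the new key is G.
Degree 5 carries a minor triad in natural-minor keys, so the destination is G minor.
Check: the diatonic triads of G minor (natural minor) are Gm (i), Adim (ii°), B♭ (III), Cm (iv), Dm (v), E♭ (VI), F (VII) — D minor is indeed v.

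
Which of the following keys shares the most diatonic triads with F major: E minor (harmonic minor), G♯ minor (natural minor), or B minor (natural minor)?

Triads of F major: F major (I), G minor (ii), A minor (iii), B♭ major (IV), C major (V), D minor (vi), E diminished (vii°).
E minor (harmonic minor) shares 2: Am, C.
G♯ minor (natural minor) shares 0: none.
B minor (natural minor) shares 0: none.
The most common triads (2) are shared with E minor.

E minor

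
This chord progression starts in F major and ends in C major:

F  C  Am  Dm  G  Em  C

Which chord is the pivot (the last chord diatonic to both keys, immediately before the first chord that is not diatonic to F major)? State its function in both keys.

Chords diatonic to F major: F, Gm, Am, Bb, C, Dm, Edim.
Reading the progression, the first chord not in that set is G, so the modulation leaves F major there.
The chord immediately before G is Dm, which is diatonic to both keys: vi in F major and ii in C major.

Dm — vi in F major, ii in C major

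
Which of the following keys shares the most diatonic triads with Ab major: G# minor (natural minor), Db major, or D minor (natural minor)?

Triads of Ab major: Ab (I), Bbm (ii), Cm (iii), Db (IV), Eb (V), Fm (vi), Gdim (vii°).
G# minor (natural minor) shares 0: none.
Db major shares 4: Ab, Bbm, Db, Fm.
D minor (natural minor) shares 0: none.
The most common triads (4) are shared with Db major.

Db major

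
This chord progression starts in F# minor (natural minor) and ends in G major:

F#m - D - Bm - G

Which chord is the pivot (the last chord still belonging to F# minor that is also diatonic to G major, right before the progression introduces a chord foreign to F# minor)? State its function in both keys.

Bm — iv in F# minor, iii in G major

Chords diatonic to F# minor: F#m, G#dim, A, Bm, C#m, D, E.
Reading the progression, the first chord not in that set is G, so the modulation leaves F# minor there.
The chord immediately before G is Bm, which is diatonic to both keys: iv in F# minor and iii in G major.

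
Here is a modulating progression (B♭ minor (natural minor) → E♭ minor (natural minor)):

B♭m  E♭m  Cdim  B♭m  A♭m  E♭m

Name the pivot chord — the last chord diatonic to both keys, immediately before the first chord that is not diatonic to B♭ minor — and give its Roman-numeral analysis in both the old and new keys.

B♭m — i in B♭ minor, v in E♭ minor

Chords diatonic to B♭ minor: B♭m, Cdim, D♭, E♭m, Fm, G♭, A♭.
Reading the progression, the first chord not in that set is A♭m, so the modulation leaves B♭ minor there.
The chord immediately before A♭m is B♭m, which is diatonic to both keys: i in B♭ minor and v in E♭ minor.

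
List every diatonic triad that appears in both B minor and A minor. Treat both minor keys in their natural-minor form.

Triads in B minor (natural minor): Bm (i), C#dim (ii°), D (III), Em (iv), F#m (v), G (VI), A (VII).
Triads in A minor (natural minor): Am (i), Bdim (ii°), C (III), Dm (iv), Em (v), F (VI), G (VII).
Shared triads with their functions: Em (iv in B minor, v in A minor); G (VI in B minor, VII in A minor).

Em, G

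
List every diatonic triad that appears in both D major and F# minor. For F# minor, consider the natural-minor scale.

Triads in D major: D (I), Em (ii), F#m (iii), G (IV), A (V), Bm (vi), C#dim (vii°).
Triads in F# minor (natural minor): F#m (i), G#dim (ii°), A (III), Bm (iv), C#m (v), D (VI), E (VII).
Shared triads with their functions: D (I in D major, VI in F# minor); F#m (iii in D major, i in F# minor); A (V in D major, III in F# minor); Bm (vi in D major, iv in F# minor).

D, F#m, A, Bm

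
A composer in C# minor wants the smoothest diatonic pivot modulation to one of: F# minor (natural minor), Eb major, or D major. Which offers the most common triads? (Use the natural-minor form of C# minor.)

Triads of C# minor (natural minor): C#m (i), D#dim (ii°), E (III), F#m (iv), G#m (v), A (VI), B (VII).
F# minor (natural minor) shares 4: C#m, E, F#m, A.
Eb major shares 0: none.
D major shares 2: F#m, A.
The most common triads (4) are shared with F# minor.

F# minor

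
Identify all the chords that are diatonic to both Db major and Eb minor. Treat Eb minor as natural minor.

Triads in Db major: Db (I), Ebm (ii), Fm (iii), Gb (IV), Ab (V), Bbm (vi), Cdim (vii°).
Triads in Eb minor (natural minor): Ebm (i), Fdim (ii°), Gb (III), Abm (iv), Bbm (v), Cb (VI), Db (VII).
Shared triads with their functions: Db (I in Db major, VII in Eb minor); Ebm (ii in Db major, i in Eb minor); Gb (IV in Db major, III in Eb minor); Bbm (vi in Db major, v in Eb minor).

Db, Ebm, Gb, Bbm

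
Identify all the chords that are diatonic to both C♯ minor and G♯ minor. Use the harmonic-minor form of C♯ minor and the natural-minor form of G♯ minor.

Triads in C♯ minor (harmonic minor): C♯m (i), D♯dim (ii°), Eaug (III+), F♯m (iv), G♯ (V), A (VI), B♯dim (vii°).
Triads in G♯ minor (natural minor): G♯m (i), A♯dim (ii°), B (III), C♯m (iv), D♯m (v), E (VI), F♯ (VII).
Shared triads with their functions: C♯m (i in C♯ minor, iv in G♯ minor).

C♯m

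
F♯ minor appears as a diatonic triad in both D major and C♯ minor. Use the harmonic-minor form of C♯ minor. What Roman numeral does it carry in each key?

iii in D major; iv in C♯ minor

The scale of D major is D E F♯ G A B C♯; F♯ is degree 3, and the triad built there (F♯-A-C♯) is minor, so it is iii.
The scale of C♯ minor (harmonic minor) is C♯ D♯ E F♯ G♯ A B♯; F♯ is degree 4, and the triad built there (F♯-A-C♯) is minor, so it is iv.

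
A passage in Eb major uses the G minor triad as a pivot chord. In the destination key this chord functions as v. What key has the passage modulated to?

C minor

The numeral v denotes a minor triad on scale degree 5. With G on degree 5, the tonic of the new key is C.
Degree 5 carries a minor triad in natural-minor keys, so the destination is C minor.
Check: the diatonic triads of C minor (natural minor) are Cm (i), Ddim (ii°), Eb (III), Fm (iv), Gm (v), Ab (VI), Bb (VII) — G minor is indeed v.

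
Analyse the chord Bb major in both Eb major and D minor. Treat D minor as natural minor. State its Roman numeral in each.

The scale of Eb major is Eb F G Ab Bb C D; Bb is degree 5, and the triad built there (Bb-D-F) is major, so it is V.
The scale of D minor (natural minor) is D E F G A Bb C; Bb is degree 6, and the triad built there (Bb-D-F) is major, so it is VI.

V in Eb major; VI in D minor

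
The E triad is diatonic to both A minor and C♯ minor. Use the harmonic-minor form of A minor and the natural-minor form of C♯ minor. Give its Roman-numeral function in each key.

The scale of A minor (harmonic minor) is A B C D E F G♯; E is degree 5, and the triad built there (E-G♯-B) is major, so it is V.
The scale of C♯ minor (natural minor) is C♯ D♯ E F♯ G♯ A B; E is degree 3, and the triad built there (E-G♯-B) is major, so it is III.

V in A minor; III in C♯ minor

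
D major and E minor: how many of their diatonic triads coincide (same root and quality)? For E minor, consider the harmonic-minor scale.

1

Diatonic triads of D major: D major (I), E minor (ii), F# minor (iii), G major (IV), A major (V), B minor (vi), C# diminished (vii°).
Diatonic triads of E minor (harmonic minor): E minor (i), F# diminished (ii°), G augmented (III+), A minor (iv), B major (V), C major (VI), D# diminished (vii°).
Matching root and quality in both lists: E minor.
That gives 1 common triad.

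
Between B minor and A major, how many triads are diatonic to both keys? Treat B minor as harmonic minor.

1

Diatonic triads of B minor (harmonic minor): B minor (i), C# diminished (ii°), D augmented (III+), E minor (iv), F# major (V), G major (VI), A# diminished (vii°).
Diatonic triads of A major: A major (I), B minor (ii), C# minor (iii), D major (IV), E major (V), F# minor (vi), G# diminished (vii°).
Matching root and quality in both lists: B minor.
That gives 1 common triad.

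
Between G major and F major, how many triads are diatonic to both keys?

2

Diatonic triads of G major: G (I), Am (ii), Bm (iii), C (IV), D (V), Em (vi), F#dim (vii°).
Diatonic triads of F major: F (I), Gm (ii), Am (iii), Bb (IV), C (V), Dm (vi), Edim (vii°).
Matching root and quality in both lists: Am, C.
That gives 2 common triads.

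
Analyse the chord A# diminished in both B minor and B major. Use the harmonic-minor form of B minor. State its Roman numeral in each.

The scale of B minor (harmonic minor) is B C# D E F# G A#; A# is degree 7, and the triad built there (A#-C#-E) is diminished, so it is vii°.
The scale of B major is B C# D# E F# G# A#; A# is degree 7, and the triad built there (A#-C#-E) is diminished, so it is vii°.

vii° in B minor; vii° in B major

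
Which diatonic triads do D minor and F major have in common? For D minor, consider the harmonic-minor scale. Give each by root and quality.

Triads in D minor (harmonic minor): Dm (i), Edim (ii°), Faug (III+), Gm (iv), A (V), Bb (VI), C#dim (vii°).
Triads in F major: F (I), Gm (ii), Am (iii), Bb (IV), C (V), Dm (vi), Edim (vii°).
Shared triads with their functions: Dm (i in D minor, vi in F major); Edim (ii° in D minor, vii° in F major); Gm (iv in D minor, ii in F major); Bb (VI in D minor, IV in F major).

Dm, Edim, Gm, Bb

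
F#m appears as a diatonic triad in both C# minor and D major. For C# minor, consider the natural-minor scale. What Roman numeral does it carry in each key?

iv in C# minor; iii in D major

The scale of C# minor (natural minor) is C# D# E F# G# A B; F# is degree 4, and the triad built there (F#-A-C#) is minor, so it is iv.
The scale of D major is D E F# G A B C#; F# is degree 3, and the triad built there (F#-A-C#) is minor, so it is iii.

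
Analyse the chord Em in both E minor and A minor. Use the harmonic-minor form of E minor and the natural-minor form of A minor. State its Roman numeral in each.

i in E minor; v in A minor

The scale of E minor (harmonic minor) is E F# G A B C D#; E is degree 1, and the triad built there (E-G-B) is minor, so it is i.
The scale of A minor (natural minor) is A B C D E F G; E is degree 5, and the triad built there (E-G-B) is minor, so it is v.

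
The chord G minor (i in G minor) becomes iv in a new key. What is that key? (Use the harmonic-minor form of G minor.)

D minor

The numeral iv denotes a minor triad on scale degree 4. With G on degree 4, the tonic of the new key is D.
Degree 4 carries a minor triad in minor keys, so the destination is D minor.
Check: the diatonic triads of D minor (natural minor) are Dm (i), Edim (ii°), F (III), Gm (iv), Am (v), Bb (VI), C (VII) — G minor is indeed iv.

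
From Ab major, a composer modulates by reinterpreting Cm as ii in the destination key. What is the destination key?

Bb major

The numeral ii denotes a minor triad on scale degree 2. With C on degree 2, the tonic of the new key is Bb.
Degree 2 carries a minor triad in major keys, so the destination is Bb major.
Check: the diatonic triads of Bb major are Bb (I), Cm (ii), Dm (iii), Eb (IV), F (V), Gm (vi), Adim (vii°) — Cm is indeed ii.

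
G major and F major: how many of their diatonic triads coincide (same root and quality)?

2

Diatonic triads of G major: G (I), Am (ii), Bm (iii), C (IV), D (V), Em (vi), F#dim (vii°).
Diatonic triads of F major: F (I), Gm (ii), Am (iii), Bb (IV), C (V), Dm (vi), Edim (vii°).
Matching root and quality in both lists: Am, C.
That gives 2 common triads.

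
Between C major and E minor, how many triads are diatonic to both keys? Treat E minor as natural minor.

4

Diatonic triads of C major: C (I), Dm (ii), Em (iii), F (IV), G (V), Am (vi), Bdim (vii°).
Diatonic triads of E minor (natural minor): Em (i), F#dim (ii°), G (III), Am (iv), Bm (v), C (VI), D (VII).
Matching root and quality in both lists: C, Em, G, Am.
That gives 4 common triads.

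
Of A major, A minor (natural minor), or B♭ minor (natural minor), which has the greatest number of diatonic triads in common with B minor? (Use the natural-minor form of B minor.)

A major

Triads of B minor (natural minor): Bm (i), C♯dim (ii°), D (III), Em (iv), F♯m (v), G (VI), A (VII).
A major shares 4: Bm, D, F♯m, A.
A minor (natural minor) shares 2: Em, G.
B♭ minor (natural minor) shares 0: none.
The most common triads (4) are shared with A major.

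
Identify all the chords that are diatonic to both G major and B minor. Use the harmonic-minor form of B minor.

Triads in G major: G major (I), A minor (ii), B minor (iii), C major (IV), D major (V), E minor (vi), F# diminished (vii°).
Triads in B minor (harmonic minor): B minor (i), C# diminished (ii°), D augmented (III+), E minor (iv), F# major (V), G major (VI), A# diminished (vii°).
Shared triads with their functions: G major (I in G major, VI in B minor); B minor (iii in G major, i in B minor); E minor (vi in G major, iv in B minor).

G, Bm, Em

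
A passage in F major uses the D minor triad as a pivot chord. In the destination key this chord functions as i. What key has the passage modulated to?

D minor

The numeral i denotes a minor triad on scale degree 1. With D on degree 1, the tonic of the new key is D.
Degree 1 carries a minor triad in minor keys, so the destination is D minor.
Check: the diatonic triads of D minor (natural minor) are Dm (i), Edim (ii°), F (III), Gm (iv), Am (v), Bb (VI), C (VII) — D minor is indeed i.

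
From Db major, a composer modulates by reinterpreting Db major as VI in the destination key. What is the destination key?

The numeral VI denotes a major triad on scale degree 6. With Db on degree 6, the tonic of the new key is F.
Degree 6 carries a major triad in minor keys, so the destination is F minor.
Check: the diatonic triads of F minor (natural minor) are Fm (i), Gdim (ii°), Ab (III), Bbm (iv), Cm (v), Db (VI), Eb (VII) — Db major is indeed VI.

F minor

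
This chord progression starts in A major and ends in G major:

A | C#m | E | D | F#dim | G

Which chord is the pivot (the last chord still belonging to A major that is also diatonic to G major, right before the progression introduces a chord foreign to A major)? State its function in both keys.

Chords diatonic to A major: A, Bm, C#m, D, E, F#m, G#dim.
Reading the progression, the first chord not in that set is F#dim, so the modulation leaves A major there.
The chord immediately before F#dim is D, which is diatonic to both keys: IV in A major and V in G major.

D — IV in A major, V in G major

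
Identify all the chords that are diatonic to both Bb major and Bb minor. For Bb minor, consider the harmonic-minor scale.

Triads in Bb major: Bb major (I), C minor (ii), D minor (iii), Eb major (IV), F major (V), G minor (vi), A diminished (vii°).
Triads in Bb minor (harmonic minor): Bb minor (i), C diminished (ii°), Db augmented (III+), Eb minor (iv), F major (V), Gb major (VI), A diminished (vii°).
Shared triads with their functions: F major (V in Bb major, V in Bb minor); A diminished (vii° in Bb major, vii° in Bb minor).

F, Adim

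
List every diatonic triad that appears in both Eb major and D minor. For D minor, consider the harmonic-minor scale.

Triads in Eb major: Eb major (I), F minor (ii), G minor (iii), Ab major (IV), Bb major (V), C minor (vi), D diminished (vii°).
Triads in D minor (harmonic minor): D minor (i), E diminished (ii°), F augmented (III+), G minor (iv), A major (V), Bb major (VI), C# diminished (vii°).
Shared triads with their functions: G minor (iii in Eb major, iv in D minor); Bb major (V in Eb major, VI in D minor).

Gm, Bb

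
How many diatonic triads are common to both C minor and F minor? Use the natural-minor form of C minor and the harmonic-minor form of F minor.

Diatonic triads of C minor (natural minor): Cm (i), Ddim (ii°), E♭ (III), Fm (iv), Gm (v), A♭ (VI), B♭ (VII).
Diatonic triads of F minor (harmonic minor): Fm (i), Gdim (ii°), A♭aug (III+), B♭m (iv), C (V), D♭ (VI), Edim (vii°).
Matching root and quality in both lists: Fm.
That gives 1 common triad.

1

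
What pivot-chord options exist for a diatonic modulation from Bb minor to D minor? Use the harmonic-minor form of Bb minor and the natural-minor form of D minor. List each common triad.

Triads in Bb minor (harmonic minor): Bbm (i), Cdim (ii°), Dbaug (III+), Ebm (iv), F (V), Gb (VI), Adim (vii°).
Triads in D minor (natural minor): Dm (i), Edim (ii°), F (III), Gm (iv), Am (v), Bb (VI), C (VII).
Shared triads with their functions: F (V in Bb minor, III in D minor).

F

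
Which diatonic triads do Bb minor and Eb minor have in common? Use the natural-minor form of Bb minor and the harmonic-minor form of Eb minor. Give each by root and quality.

Triads in Bb minor (natural minor): Bb minor (i), C diminished (ii°), Db major (III), Eb minor (iv), F minor (v), Gb major (VI), Ab major (VII).
Triads in Eb minor (harmonic minor): Eb minor (i), F diminished (ii°), Gb augmented (III+), Ab minor (iv), Bb major (V), Cb major (VI), D diminished (vii°).
Shared triads with their functions: Eb minor (iv in Bb minor, i in Eb minor).

Ebm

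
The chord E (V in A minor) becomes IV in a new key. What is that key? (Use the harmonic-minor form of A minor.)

The numeral IV denotes a major triad on scale degree 4. With E on degree 4, the tonic of the new key is B.
Degree 4 carries a major triad in major keys, so the destination is B major.
Check: the diatonic triads of B major are B (I), C♯m (ii), D♯m (iii), E (IV), F♯ (V), G♯m (vi), A♯dim (vii°) — E is indeed IV.

B major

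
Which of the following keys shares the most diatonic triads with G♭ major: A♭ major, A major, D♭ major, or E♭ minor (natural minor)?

Triads of G♭ major: G♭ major (I), A♭ minor (ii), B♭ minor (iii), C♭ major (IV), D♭ major (V), E♭ minor (vi), F diminished (vii°).
A♭ major shares 2: B♭m, D♭.
A major shares 0: none.
D♭ major shares 4: G♭, B♭m, D♭, E♭m.
E♭ minor (natural minor) shares 7: G♭, A♭m, B♭m, C♭, D♭, E♭m, Fdim.
The most common triads (7) are shared with E♭ minor.

E♭ minor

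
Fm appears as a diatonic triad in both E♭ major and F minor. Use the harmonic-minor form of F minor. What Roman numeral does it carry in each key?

The scale of E♭ major is E♭ F G A♭ B♭ C D; F is degree 2, and the triad built there (F-A♭-C) is minor, so it is ii.
The scale of F minor (harmonic minor) is F G A♭ B♭ C D♭ E; F is degree 1, and the triad built there (F-A♭-C) is minor, so it is i.

ii in E♭ major; i in F minor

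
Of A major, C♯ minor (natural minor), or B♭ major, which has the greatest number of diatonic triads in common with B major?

Triads of B major: B major (I), C♯ minor (ii), D♯ minor (iii), E major (IV), F♯ major (V), G♯ minor (vi), A♯ diminished (vii°).
A major shares 2: C♯m, E.
C♯ minor (natural minor) shares 4: B, C♯m, E, G♯m.
B♭ major shares 0: none.
The most common triads (4) are shared with C♯ minor.

C♯ minor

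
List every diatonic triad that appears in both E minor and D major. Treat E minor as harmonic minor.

Em

Triads in E minor (harmonic minor): Em (i), F#dim (ii°), Gaug (III+), Am (iv), B (V), C (VI), D#dim (vii°).
Triads in D major: D (I), Em (ii), F#m (iii), G (IV), A (V), Bm (vi), C#dim (vii°).
Shared triads with their functions: Em (i in E minor, ii in D major).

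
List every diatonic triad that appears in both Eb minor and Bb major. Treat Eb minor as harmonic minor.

Triads in Eb minor (harmonic minor): Ebm (i), Fdim (ii°), Gbaug (III+), Abm (iv), Bb (V), Cb (VI), Ddim (vii°).
Triads in Bb major: Bb (I), Cm (ii), Dm (iii), Eb (IV), F (V), Gm (vi), Adim (vii°).
Shared triads with their functions: Bb (V in Eb minor, I in Bb major).

Bb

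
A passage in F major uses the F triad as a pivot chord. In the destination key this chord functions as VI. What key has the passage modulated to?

A minor

The numeral VI denotes a major triad on scale degree 6. With F on degree 6, the tonic of the new key is A.
Degree 6 carries a major triad in minor keys, so the destination is A minor.
Check: the diatonic triads of A minor (natural minor) are Am (i), Bdim (ii°), C (III), Dm (iv), Em (v), F (VI), G (VII) — F is indeed VI.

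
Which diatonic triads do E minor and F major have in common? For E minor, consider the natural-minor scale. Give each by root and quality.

Am, C

Triads in E minor (natural minor): Em (i), F#dim (ii°), G (III), Am (iv), Bm (v), C (VI), D (VII).
Triads in F major: F (I), Gm (ii), Am (iii), Bb (IV), C (V), Dm (vi), Edim (vii°).
Shared triads with their functions: Am (iv in E minor, iii in F major); C (VI in E minor, V in F major).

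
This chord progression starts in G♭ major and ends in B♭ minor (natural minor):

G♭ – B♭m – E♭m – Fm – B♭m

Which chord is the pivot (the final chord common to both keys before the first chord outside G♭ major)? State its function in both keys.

Chords diatonic to G♭ major: G♭, A♭m, B♭m, C♭, D♭, E♭m, Fdim.
Reading the progression, the first chord not in that set is Fm, so the modulation leaves G♭ major there.
The chord immediately before Fm is E♭m, which is diatonic to both keys: vi in G♭ major and iv in B♭ minor.

E♭m — vi in G♭ major, iv in B♭ minor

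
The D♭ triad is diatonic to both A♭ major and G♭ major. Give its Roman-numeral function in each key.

The scale of A♭ major is A♭ B♭ C D♭ E♭ F G; D♭ is degree 4, and the triad built there (D♭-F-A♭) is major, so it is IV.
The scale of G♭ major is G♭ A♭ B♭ C♭ D♭ E♭ F; D♭ is degree 5, and the triad built there (D♭-F-A♭) is major, so it is V.

IV in A♭ major; V in G♭ major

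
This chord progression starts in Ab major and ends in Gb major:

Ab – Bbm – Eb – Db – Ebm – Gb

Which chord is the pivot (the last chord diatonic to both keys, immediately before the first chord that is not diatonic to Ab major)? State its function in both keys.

Chords diatonic to Ab major: Ab, Bbm, Cm, Db, Eb, Fm, Gdim.
Reading the progression, the first chord not in that set is Ebm, so the modulation leaves Ab major there.
The chord immediately before Ebm is Db, which is diatonic to both keys: IV in Ab major and V in Gb major.

Db — IV in Ab major, V in Gb major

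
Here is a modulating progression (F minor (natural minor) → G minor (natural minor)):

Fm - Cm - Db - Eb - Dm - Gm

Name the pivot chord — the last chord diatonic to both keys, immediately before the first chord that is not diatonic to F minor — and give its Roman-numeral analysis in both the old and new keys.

Eb — VII in F minor, VI in G minor

Chords diatonic to F minor: Fm, Gdim, Ab, Bbm, Cm, Db, Eb.
Reading the progression, the first chord not in that set is Dm, so the modulation leaves F minor there.
The chord immediately before Dm is Eb, which is diatonic to both keys: VII in F minor and VI in G minor.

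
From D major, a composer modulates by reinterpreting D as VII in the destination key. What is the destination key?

The numeral VII denotes a major triad on scale degree 7. With D on degree 7, the tonic of the new key is E.
Degree 7 carries a major triad in natural-minor keys, so the destination is E minor.
Check: the diatonic triads of E minor (natural minor) are Em (i), F#dim (ii°), G (III), Am (iv), Bm (v), C (VI), D (VII) — D is indeed VII.

E minor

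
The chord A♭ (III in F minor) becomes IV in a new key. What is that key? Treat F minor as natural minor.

The numeral IV denotes a major triad on scale degree 4. With A♭ on degree 4, the tonic of the new key is E♭.
Degree 4 carries a major triad in major keys, so the destination is E♭ major.
Check: the diatonic triads of E♭ major are E♭ (I), Fm (ii), Gm (iii), A♭ (IV), B♭ (V), Cm (vi), Ddim (vii°) — A♭ is indeed IV.

E♭ major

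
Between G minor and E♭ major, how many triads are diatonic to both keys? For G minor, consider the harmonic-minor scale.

Diatonic triads of G minor (harmonic minor): Gm (i), Adim (ii°), B♭aug (III+), Cm (iv), D (V), E♭ (VI), F♯dim (vii°).
Diatonic triads of E♭ major: E♭ (I), Fm (ii), Gm (iii), A♭ (IV), B♭ (V), Cm (vi), Ddim (vii°).
Matching root and quality in both lists: Gm, Cm, E♭.
That gives 3 common triads.

3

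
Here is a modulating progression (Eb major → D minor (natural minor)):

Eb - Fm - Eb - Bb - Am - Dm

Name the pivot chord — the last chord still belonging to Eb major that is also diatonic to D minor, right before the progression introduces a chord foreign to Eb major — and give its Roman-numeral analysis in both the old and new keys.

Chords diatonic to Eb major: Eb, Fm, Gm, Ab, Bb, Cm, Ddim.
Reading the progression, the first chord not in that set is Am, so the modulation leaves Eb major there.
The chord immediately before Am is Bb, which is diatonic to both keys: V in Eb major and VI in D minor.

Bb — V in Eb major, VI in D minor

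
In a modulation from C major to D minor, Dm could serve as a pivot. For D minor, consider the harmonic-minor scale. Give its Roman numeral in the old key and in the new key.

The scale of C major is C D E F G A B; D is degree 2, and the triad built there (D-F-A) is minor, so it is ii.
The scale of D minor (harmonic minor) is D E F G A Bb C#; D is degree 1, and the triad built there (D-F-A) is minor, so it is i.

ii in C major; i in D minor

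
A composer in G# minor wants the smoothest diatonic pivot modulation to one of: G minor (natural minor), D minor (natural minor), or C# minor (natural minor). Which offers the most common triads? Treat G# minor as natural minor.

Triads of G# minor (natural minor): G# minor (i), A# diminished (ii°), B major (III), C# minor (iv), D# minor (v), E major (VI), F# major (VII).
G minor (natural minor) shares 0: none.
D minor (natural minor) shares 0: none.
C# minor (natural minor) shares 4: G#m, B, C#m, E.
The most common triads (4) are shared with C# minor.

C# minor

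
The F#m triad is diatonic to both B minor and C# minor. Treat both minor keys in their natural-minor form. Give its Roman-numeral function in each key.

v in B minor; iv in C# minor

The scale of B minor (natural minor) is B C# D E F# G A; F# is degree 5, and the triad built there (F#-A-C#) is minor, so it is v.
The scale of C# minor (natural minor) is C# D# E F# G# A B; F# is degree 4, and the triad built there (F#-A-C#) is minor, so it is iv.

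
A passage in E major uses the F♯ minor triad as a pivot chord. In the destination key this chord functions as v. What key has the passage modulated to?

B minor

The numeral v denotes a minor triad on scale degree 5. With F♯ on degree 5, the tonic of the new key is B.
Degree 5 carries a minor triad in natural-minor keys, so the destination is B minor.
Check: the diatonic triads of B minor (natural minor) are Bm (i), C♯dim (ii°), D (III), Em (iv), F♯m (v), G (VI), A (VII) — F♯ minor is indeed v.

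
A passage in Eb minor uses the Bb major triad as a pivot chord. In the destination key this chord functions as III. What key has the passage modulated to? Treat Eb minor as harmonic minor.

G minor

The numeral III denotes a major triad on scale degree 3. With Bb on degree 3, the tonic of the new key is G.
Degree 3 carries a major triad in natural-minor keys, so the destination is G minor.
Check: the diatonic triads of G minor (natural minor) are Gm (i), Adim (ii°), Bb (III), Cm (iv), Dm (v), Eb (VI), F (VII) — Bb major is indeed III.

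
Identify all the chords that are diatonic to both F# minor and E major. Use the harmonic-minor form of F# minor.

F#m

Triads in F# minor (harmonic minor): F# minor (i), G# diminished (ii°), A augmented (III+), B minor (iv), C# major (V), D major (VI), E# diminished (vii°).
Triads in E major: E major (I), F# minor (ii), G# minor (iii), A major (IV), B major (V), C# minor (vi), D# diminished (vii°).
Shared triads with their functions: F# minor (i in F# minor, ii in E major).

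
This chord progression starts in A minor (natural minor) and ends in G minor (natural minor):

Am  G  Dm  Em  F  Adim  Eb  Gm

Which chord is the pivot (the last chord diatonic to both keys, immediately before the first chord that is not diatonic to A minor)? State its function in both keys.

F — VI in A minor, VII in G minor

Chords diatonic to A minor: Am, Bdim, C, Dm, Em, F, G.
Reading the progression, the first chord not in that set is Adim, so the modulation leaves A minor there.
The chord immediately before Adim is F, which is diatonic to both keys: VI in A minor and VII in G minor.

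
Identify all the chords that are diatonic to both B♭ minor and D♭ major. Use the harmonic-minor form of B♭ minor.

B♭m, Cdim, E♭m, G♭

Triads in B♭ minor (harmonic minor): B♭ minor (i), C diminished (ii°), D♭ augmented (III+), E♭ minor (iv), F major (V), G♭ major (VI), A diminished (vii°).
Triads in D♭ major: D♭ major (I), E♭ minor (ii), F minor (iii), G♭ major (IV), A♭ major (V), B♭ minor (vi), C diminished (vii°).
Shared triads with their functions: B♭ minor (i in B♭ minor, vi in D♭ major); C diminished (ii° in B♭ minor, vii° in D♭ major); E♭ minor (iv in B♭ minor, ii in D♭ major); G♭ major (VI in B♭ minor, IV in D♭ major).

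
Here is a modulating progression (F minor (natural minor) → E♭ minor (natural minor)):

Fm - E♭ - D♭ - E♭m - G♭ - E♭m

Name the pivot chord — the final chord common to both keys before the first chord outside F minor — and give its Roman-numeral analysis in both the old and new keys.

D♭ — VI in F minor, VII in E♭ minor

Chords diatonic to F minor: Fm, Gdim, A♭, B♭m, Cm, D♭, E♭.
Reading the progression, the first chord not in that set is E♭m, so the modulation leaves F minor there.
The chord immediately before E♭m is D♭, which is diatonic to both keys: VI in F minor and VII in E♭ minor.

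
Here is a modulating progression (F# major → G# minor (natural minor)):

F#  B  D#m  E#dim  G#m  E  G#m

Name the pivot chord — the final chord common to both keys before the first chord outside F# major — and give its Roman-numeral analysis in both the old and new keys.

Chords diatonic to F# major: F#, G#m, A#m, B, C#, D#m, E#dim.
Reading the progression, the first chord not in that set is E, so the modulation leaves F# major there.
The chord immediately before E is G#m, which is diatonic to both keys: ii in F# major and i in G# minor.

G#m — ii in F# major, i in G# minor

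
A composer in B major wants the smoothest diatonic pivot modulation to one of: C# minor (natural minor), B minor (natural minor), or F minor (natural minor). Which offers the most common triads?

C# minor

Triads of B major: B (I), C#m (ii), D#m (iii), E (IV), F# (V), G#m (vi), A#dim (vii°).
C# minor (natural minor) shares 4: B, C#m, E, G#m.
B minor (natural minor) shares 0: none.
F minor (natural minor) shares 0: none.
The most common triads (4) are shared with C# minor.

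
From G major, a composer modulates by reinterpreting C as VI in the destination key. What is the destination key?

The numeral VI denotes a major triad on scale degree 6. With C on degree 6, the tonic of the new key is E.
Degree 6 carries a major triad in minor keys, so the destination is E minor.
Check: the diatonic triads of E minor (natural minor) are Em (i), F#dim (ii°), G (III), Am (iv), Bm (v), C (VI), D (VII) — C is indeed VI.

E minor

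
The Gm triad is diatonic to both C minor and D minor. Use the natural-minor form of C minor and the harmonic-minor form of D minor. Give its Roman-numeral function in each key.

v in C minor; iv in D minor

The scale of C minor (natural minor) is C D Eb F G Ab Bb; G is degree 5, and the triad built there (G-Bb-D) is minor, so it is v.
The scale of D minor (harmonic minor) is D E F G A Bb C#; G is degree 4, and the triad built there (G-Bb-D) is minor, so it is iv.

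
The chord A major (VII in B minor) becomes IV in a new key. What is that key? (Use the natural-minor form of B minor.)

The numeral IV denotes a major triad on scale degree 4. With A on degree 4, the tonic of the new key is E.
Degree 4 carries a major triad in major keys, so the destination is E major.
Check: the diatonic triads of E major are E (I), F#m (ii), G#m (iii), A (IV), B (V), C#m (vi), D#dim (vii°) — A major is indeed IV.

E major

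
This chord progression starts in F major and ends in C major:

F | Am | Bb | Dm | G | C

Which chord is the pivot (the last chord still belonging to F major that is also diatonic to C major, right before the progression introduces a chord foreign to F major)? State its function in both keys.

Dm — vi in F major, ii in C major

Chords diatonic to F major: F, Gm, Am, Bb, C, Dm, Edim.
Reading the progression, the first chord not in that set is G, so the modulation leaves F major there.
The chord immediately before G is Dm, which is diatonic to both keys: vi in F major and ii in C major.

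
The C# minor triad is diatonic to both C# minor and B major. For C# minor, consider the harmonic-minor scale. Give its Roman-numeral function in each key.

i in C# minor; ii in B major

The scale of C# minor (harmonic minor) is C# D# E F# G# A B#; C# is degree 1, and the triad built there (C#-E-G#) is minor, so it is i.
The scale of B major is B C# D# E F# G# A#; C# is degree 2, and the triad built there (C#-E-G#) is minor, so it is ii.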